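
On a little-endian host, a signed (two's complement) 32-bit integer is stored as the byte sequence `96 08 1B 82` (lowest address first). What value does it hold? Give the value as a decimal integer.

Little-endian stores the least-significant byte at the lowest address.
Reassemble most-significant byte first: 82 1B 08 96 → 0x821B0896.
Top bit is set, so as a signed 32-bit value this is 0x821B0896 − 2^32 = -2112157546.

-2112157546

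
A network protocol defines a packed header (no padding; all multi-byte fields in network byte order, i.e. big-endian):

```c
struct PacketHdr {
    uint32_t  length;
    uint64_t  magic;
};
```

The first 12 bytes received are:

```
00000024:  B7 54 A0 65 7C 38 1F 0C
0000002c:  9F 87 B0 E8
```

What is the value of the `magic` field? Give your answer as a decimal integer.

8950938398475399400

`magic` follows `length` (4 bytes), so it starts at byte offset 4 and occupies 8 bytes.
Bytes at offsets 4..11: 7C 38 1F 0C 9F 87 B0 E8.
Big-endian: lowest address holds the most-significant byte.
The bytes are already most-significant first: 0x7C381F0C9F87B0E8.
0x7C381F0C9F87B0E8 = 8950938398475399400.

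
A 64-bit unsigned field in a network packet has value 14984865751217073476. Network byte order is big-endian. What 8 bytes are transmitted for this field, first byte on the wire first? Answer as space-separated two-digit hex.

CF F4 F0 01 EC 35 ED 44

14984865751217073476 in hexadecimal, padded to 64 bits, is 0xCFF4F001EC35ED44.
Split into bytes (most-significant first): CF F4 F0 01 EC 35 ED 44.
Big-endian stores the most-significant byte at the lowest address.
So the memory order matches the most-significant-first order: CF F4 F0 01 EC 35 ED 44.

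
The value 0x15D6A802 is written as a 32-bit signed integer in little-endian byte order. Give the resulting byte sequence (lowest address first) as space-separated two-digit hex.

Split into bytes (most-significant first): 15 D6 A8 02.
In little-endian order the low byte comes first in memory.
So at ascending addresses the bytes are 02 A8 D6 15.

02 A8 D6 15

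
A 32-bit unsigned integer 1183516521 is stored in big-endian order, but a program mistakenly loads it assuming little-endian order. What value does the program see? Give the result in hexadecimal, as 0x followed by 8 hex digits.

0x69078B46

1183516521 in 32-bit hexadecimal is 0x468B0769.
Stored big-endian, the bytes at ascending addresses are 46 8B 07 69.
Read back as little-endian, the first byte is least significant, giving 0x69078B46.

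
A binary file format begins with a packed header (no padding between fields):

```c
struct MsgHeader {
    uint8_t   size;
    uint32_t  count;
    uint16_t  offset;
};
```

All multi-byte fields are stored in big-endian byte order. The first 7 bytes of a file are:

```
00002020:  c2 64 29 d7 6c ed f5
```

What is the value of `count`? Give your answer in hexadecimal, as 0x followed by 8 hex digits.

`count` follows `size` (1 byte), so it starts at byte offset 1 and occupies 4 bytes.
Bytes at offsets 1..4: 64 29 D7 6C.
Big-endian: lowest address holds the most-significant byte.
The bytes are already most-significant first: 0x6429D76C.

0x6429D76C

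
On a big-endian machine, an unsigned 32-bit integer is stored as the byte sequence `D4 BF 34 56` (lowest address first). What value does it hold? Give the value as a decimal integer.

Big-endian stores the most-significant byte at the lowest address.
The bytes are already most-significant first: 0xD4BF3456.
0xD4BF3456 = 3569300566.

3569300566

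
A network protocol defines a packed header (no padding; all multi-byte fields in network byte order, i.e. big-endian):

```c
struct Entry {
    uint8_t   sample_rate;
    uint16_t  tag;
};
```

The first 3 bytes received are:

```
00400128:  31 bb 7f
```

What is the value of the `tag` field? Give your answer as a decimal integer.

47999

`tag` follows `sample_rate` (1 byte), so it starts at byte offset 1 and occupies 2 bytes.
Bytes at offsets 1..2: BB 7F.
In big-endian order the high byte comes first in memory.
The bytes are already most-significant first: 0xBB7F.
0xBB7F = 47999.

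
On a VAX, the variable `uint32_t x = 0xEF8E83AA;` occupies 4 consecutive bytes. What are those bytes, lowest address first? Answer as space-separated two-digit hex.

AA 83 8E EF

Split into bytes (most-significant first): EF 8E 83 AA.
Little-endian: lowest address holds the least-significant byte.
So at ascending addresses the bytes are AA 83 8E EF.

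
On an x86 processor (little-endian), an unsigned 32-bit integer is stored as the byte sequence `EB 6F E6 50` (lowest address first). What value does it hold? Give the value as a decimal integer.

1357279211

Little-endian stores the least-significant byte at the lowest address.
Reassemble most-significant byte first: 50 E6 6F EB → 0x50E66FEB.
0x50E66FEB = 1357279211.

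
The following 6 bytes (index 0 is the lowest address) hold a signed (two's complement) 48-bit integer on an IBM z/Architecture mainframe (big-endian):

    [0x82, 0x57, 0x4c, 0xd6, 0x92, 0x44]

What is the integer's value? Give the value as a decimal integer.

Big-endian stores the most-significant byte at the lowest address.
The bytes are already most-significant first: 0x82574CD69244.
Top bit is set, so as a signed 48-bit value this is 0x82574CD69244 − 2^48 = -138163513814460.

-138163513814460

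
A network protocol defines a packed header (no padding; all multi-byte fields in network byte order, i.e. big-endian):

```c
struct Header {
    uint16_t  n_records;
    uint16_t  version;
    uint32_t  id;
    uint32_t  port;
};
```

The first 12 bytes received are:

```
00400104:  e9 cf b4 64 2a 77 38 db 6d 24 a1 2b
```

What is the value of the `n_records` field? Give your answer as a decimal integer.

59855

`n_records` is the first field, at byte offset 0, occupying 2 bytes.
Bytes at offsets 0..1: E9 CF.
Big-endian: lowest address holds the most-significant byte.
The bytes are already most-significant first: 0xE9CF.
0xE9CF = 59855.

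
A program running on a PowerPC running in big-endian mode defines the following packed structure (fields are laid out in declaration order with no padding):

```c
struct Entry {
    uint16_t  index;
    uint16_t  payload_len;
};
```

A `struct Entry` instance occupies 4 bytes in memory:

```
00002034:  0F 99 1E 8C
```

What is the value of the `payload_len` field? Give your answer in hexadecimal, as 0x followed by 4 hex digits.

0x1E8C

`payload_len` follows `index` (2 bytes), so it starts at byte offset 2 and occupies 2 bytes.
Bytes at offsets 2..3: 1E 8C.
Big-endian: lowest address holds the most-significant byte.
The bytes are already most-significant first: 0x1E8C.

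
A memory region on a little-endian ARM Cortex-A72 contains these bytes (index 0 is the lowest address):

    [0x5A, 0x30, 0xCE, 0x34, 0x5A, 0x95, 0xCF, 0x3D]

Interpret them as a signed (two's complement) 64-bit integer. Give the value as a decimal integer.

4453942771158233178

In little-endian order the low byte comes first in memory.
Reassemble most-significant byte first: 3D CF 95 5A 34 CE 30 5A → 0x3DCF955A34CE305A.
0x3DCF955A34CE305A = 4453942771158233178.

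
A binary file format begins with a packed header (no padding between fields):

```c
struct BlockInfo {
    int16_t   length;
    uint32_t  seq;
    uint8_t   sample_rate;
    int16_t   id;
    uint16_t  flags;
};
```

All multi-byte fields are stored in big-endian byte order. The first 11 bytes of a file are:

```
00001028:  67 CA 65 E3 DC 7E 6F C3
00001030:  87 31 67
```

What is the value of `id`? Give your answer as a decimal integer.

`id` follows `length` (2 B), `seq` (4 B), `sample_rate` (1 B), so it starts at offset 2 + 4 + 1 = 7 and occupies 2 bytes.
Bytes at offsets 7..8: C3 87.
Big-endian: lowest address holds the most-significant byte.
The bytes are already most-significant first: 0xC387.
Top bit is set, so as a signed 16-bit value this is 0xC387 − 2^16 = -15481.

-15481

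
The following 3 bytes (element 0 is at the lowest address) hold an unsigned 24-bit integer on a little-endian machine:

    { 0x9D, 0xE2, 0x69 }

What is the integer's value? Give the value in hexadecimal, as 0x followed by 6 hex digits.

0x69E29D

In little-endian order the low byte comes first in memory.
Reassemble most-significant byte first: 69 E2 9D → 0x69E29D.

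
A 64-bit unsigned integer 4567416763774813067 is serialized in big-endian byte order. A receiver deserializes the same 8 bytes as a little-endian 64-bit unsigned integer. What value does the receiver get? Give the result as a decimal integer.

4567416763774813067 in 64-bit hexadecimal is 0x3F62B958F1F6438B.
Stored big-endian, the bytes at ascending addresses are 3F 62 B9 58 F1 F6 43 8B.
Read back as little-endian, the first byte is least significant, giving 0x8B43F6F158B9623F.
0x8B43F6F158B9623F = 10035135911147692607.

10035135911147692607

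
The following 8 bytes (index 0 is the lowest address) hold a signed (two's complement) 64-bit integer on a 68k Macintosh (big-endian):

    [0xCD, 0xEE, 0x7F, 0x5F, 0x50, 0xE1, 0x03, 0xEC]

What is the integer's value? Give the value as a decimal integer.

In big-endian order the high byte comes first in memory.
The bytes are already most-significant first: 0xCDEE7F5F50E103EC.
Top bit is set, so as a signed 64-bit value this is 0xCDEE7F5F50E103EC − 2^64 = -3607806204121644052.

-3607806204121644052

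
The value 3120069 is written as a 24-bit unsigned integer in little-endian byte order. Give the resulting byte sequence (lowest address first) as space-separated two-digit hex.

3120069 in hexadecimal, padded to 24 bits, is 0x2F9BC5.
Split into bytes (most-significant first): 2F 9B C5.
In little-endian order the low byte comes first in memory.
So at ascending addresses the bytes are C5 9B 2F.

C5 9B 2F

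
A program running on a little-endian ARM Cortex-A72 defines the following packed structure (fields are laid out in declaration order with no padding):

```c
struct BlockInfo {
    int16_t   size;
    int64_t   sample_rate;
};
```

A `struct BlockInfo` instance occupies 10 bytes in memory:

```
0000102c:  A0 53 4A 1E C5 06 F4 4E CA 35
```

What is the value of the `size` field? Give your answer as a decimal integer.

`size` is the first field, at byte offset 0, occupying 2 bytes.
Bytes at offsets 0..1: A0 53.
Little-endian: lowest address holds the least-significant byte.
Reassemble most-significant byte first: 53 A0 → 0x53A0.
0x53A0 = 21408.

21408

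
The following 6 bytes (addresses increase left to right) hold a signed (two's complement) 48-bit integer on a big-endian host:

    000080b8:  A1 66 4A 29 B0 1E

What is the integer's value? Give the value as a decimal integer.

Big-endian: lowest address holds the most-significant byte.
The bytes are already most-significant first: 0xA1664A29B01E.
Top bit is set, so as a signed 48-bit value this is 0xA1664A29B01E − 2^48 = -104014273728482.

-104014273728482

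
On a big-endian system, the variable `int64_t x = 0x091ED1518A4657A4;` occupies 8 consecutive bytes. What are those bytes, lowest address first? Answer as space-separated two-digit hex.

Split into bytes (most-significant first): 09 1E D1 51 8A 46 57 A4.
Big-endian stores the most-significant byte at the lowest address.
So the memory order matches the most-significant-first order: 09 1E D1 51 8A 46 57 A4.

09 1E D1 51 8A 46 57 A4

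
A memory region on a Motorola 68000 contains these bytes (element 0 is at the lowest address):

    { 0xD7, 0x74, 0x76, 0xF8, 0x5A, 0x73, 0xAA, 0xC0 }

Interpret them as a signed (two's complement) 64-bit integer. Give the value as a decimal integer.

-2921579449215112512

Big-endian: lowest address holds the most-significant byte.
The bytes are already most-significant first: 0xD77476F85A73AAC0.
Top bit is set, so as a signed 64-bit value this is 0xD77476F85A73AAC0 − 2^64 = -2921579449215112512.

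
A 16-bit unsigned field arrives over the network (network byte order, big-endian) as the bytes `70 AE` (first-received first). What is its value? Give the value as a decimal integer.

28846

Big-endian stores the most-significant byte at the lowest address.
The bytes are already most-significant first: 0x70AE.
0x70AE = 28846.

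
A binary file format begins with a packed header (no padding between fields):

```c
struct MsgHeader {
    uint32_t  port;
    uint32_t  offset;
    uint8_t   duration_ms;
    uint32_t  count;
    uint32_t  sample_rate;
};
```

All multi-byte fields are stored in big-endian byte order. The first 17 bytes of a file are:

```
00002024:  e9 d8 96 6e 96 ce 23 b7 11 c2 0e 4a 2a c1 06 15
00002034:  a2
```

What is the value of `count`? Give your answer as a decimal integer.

`count` follows `port` (4 B), `offset` (4 B), `duration_ms` (1 B), so it starts at offset 4 + 4 + 1 = 9 and occupies 4 bytes.
Bytes at offsets 9..12: C2 0E 4A 2A.
Big-endian: lowest address holds the most-significant byte.
The bytes are already most-significant first: 0xC20E4A2A.
0xC20E4A2A = 3255716394.

3255716394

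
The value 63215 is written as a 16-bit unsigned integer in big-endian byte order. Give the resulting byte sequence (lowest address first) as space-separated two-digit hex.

F6 EF

63215 in hexadecimal, padded to 16 bits, is 0xF6EF.
Split into bytes (most-significant first): F6 EF.
In big-endian order the high byte comes first in memory.
So the memory order matches the most-significant-first order: F6 EF.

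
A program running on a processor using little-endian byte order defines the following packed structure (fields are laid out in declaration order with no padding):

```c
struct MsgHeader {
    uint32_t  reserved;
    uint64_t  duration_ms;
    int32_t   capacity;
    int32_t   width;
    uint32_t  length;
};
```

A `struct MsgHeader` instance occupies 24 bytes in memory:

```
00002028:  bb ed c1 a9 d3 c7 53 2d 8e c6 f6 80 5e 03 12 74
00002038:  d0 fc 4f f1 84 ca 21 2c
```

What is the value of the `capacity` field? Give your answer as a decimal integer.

1947337566

`capacity` follows `reserved` (4 B), `duration_ms` (8 B), so it starts at offset 4 + 8 = 12 and occupies 4 bytes.
Bytes at offsets 12..15: 5E 03 12 74.
Little-endian: lowest address holds the least-significant byte.
Reassemble most-significant byte first: 74 12 03 5E → 0x7412035E.
0x7412035E = 1947337566.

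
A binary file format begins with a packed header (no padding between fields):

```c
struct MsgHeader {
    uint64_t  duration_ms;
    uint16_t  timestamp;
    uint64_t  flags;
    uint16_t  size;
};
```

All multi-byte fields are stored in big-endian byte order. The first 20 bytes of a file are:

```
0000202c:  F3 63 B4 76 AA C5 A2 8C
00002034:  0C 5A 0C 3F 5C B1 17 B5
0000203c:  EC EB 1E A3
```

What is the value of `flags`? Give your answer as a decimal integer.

`flags` follows `duration_ms` (8 B), `timestamp` (2 B), so it starts at offset 8 + 2 = 10 and occupies 8 bytes.
Bytes at offsets 10..17: 0C 3F 5C B1 17 B5 EC EB.
In big-endian order the high byte comes first in memory.
The bytes are already most-significant first: 0x0C3F5CB117B5ECEB.
0x0C3F5CB117B5ECEB = 882525967664671979.

882525967664671979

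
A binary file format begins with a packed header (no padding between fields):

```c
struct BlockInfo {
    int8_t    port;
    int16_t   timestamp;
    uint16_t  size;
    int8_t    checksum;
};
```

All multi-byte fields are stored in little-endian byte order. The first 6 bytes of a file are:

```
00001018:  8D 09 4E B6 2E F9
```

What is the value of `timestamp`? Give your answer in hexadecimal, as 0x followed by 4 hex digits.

`timestamp` follows `port` (1 byte), so it starts at byte offset 1 and occupies 2 bytes.
Bytes at offsets 1..2: 09 4E.
Little-endian: lowest address holds the least-significant byte.
Reassemble most-significant byte first: 4E 09 → 0x4E09.

0x4E09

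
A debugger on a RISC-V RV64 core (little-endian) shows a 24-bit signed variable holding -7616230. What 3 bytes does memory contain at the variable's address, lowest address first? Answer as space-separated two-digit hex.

1A C9 8B

Two's complement of -7616230 in 24 bits: 7616230 = 0x7436E6; invert → 0x8BC919; add 1 → 0x8BC91A.
Split into bytes (most-significant first): 8B C9 1A.
In little-endian order the low byte comes first in memory.
So at ascending addresses the bytes are 1A C9 8B.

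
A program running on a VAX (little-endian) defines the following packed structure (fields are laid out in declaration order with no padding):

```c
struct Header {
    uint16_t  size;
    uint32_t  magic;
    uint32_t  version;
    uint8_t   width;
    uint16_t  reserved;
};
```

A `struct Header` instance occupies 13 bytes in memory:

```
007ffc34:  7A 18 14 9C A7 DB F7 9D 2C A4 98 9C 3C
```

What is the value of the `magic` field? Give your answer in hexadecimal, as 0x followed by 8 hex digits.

`magic` follows `size` (2 bytes), so it starts at byte offset 2 and occupies 4 bytes.
Bytes at offsets 2..5: 14 9C A7 DB.
Little-endian stores the least-significant byte at the lowest address.
Reassemble most-significant byte first: DB A7 9C 14 → 0xDBA79C14.

0xDBA79C14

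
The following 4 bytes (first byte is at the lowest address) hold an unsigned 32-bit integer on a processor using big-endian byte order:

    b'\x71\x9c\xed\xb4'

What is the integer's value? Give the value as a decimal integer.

Big-endian: lowest address holds the most-significant byte.
The bytes are already most-significant first: 0x719CEDB4.
0x719CEDB4 = 1906109876.

1906109876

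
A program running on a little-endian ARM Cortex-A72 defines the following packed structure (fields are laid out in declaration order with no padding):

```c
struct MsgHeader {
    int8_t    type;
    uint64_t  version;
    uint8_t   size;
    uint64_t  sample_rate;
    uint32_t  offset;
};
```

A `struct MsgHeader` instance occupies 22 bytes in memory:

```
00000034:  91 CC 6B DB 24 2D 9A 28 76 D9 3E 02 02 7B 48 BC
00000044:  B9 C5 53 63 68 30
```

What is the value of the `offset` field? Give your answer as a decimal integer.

`offset` follows `type` (1 B), `version` (8 B), `size` (1 B), `sample_rate` (8 B), so it starts at offset 1 + 8 + 1 + 8 = 18 and occupies 4 bytes.
Bytes at offsets 18..21: 53 63 68 30.
In little-endian order the low byte comes first in memory.
Reassemble most-significant byte first: 30 68 63 53 → 0x30686353.
0x30686353 = 812147539.

812147539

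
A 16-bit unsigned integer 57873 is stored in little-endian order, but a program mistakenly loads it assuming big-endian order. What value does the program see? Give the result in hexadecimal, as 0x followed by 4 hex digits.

0x11E2

57873 in 16-bit hexadecimal is 0xE211.
Stored little-endian, the bytes at ascending addresses are 11 E2.
Read back as big-endian, the last byte is least significant, giving 0x11E2.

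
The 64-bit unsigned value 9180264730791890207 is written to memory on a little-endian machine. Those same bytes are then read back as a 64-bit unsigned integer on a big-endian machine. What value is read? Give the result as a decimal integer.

9180264730791890207 in 64-bit hexadecimal is 0x7F66DA222EE5CD1F.
Stored little-endian, the bytes at ascending addresses are 1F CD E5 2E 22 DA 66 7F.
Read back as big-endian, the last byte is least significant, giving 0x1FCDE52E22DA667F.
0x1FCDE52E22DA667F = 2291739771717445247.

2291739771717445247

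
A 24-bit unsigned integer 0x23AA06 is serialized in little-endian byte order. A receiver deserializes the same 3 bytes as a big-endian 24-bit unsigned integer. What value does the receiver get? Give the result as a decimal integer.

436771

Stored little-endian, the bytes at ascending addresses are 06 AA 23.
Read back as big-endian, the last byte is least significant, giving 0x06AA23.
0x06AA23 = 436771.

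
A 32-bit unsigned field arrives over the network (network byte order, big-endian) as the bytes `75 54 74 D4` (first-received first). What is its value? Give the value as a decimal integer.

1968469204

In big-endian order the high byte comes first in memory.
The bytes are already most-significant first: 0x755474D4.
0x755474D4 = 1968469204.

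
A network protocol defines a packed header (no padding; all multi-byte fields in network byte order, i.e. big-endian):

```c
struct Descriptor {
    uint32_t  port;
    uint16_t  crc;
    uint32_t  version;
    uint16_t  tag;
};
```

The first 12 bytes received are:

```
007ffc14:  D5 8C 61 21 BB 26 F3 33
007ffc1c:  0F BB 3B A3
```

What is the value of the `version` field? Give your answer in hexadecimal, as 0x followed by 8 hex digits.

`version` follows `port` (4 B), `crc` (2 B), so it starts at offset 4 + 2 = 6 and occupies 4 bytes.
Bytes at offsets 6..9: F3 33 0F BB.
Big-endian: lowest address holds the most-significant byte.
The bytes are already most-significant first: 0xF3330FBB.

0xF3330FBB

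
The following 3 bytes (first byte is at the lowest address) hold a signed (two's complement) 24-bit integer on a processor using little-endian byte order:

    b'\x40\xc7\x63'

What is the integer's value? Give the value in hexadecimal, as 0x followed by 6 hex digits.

0x63C740

In little-endian order the low byte comes first in memory.
Reassemble most-significant byte first: 63 C7 40 → 0x63C740.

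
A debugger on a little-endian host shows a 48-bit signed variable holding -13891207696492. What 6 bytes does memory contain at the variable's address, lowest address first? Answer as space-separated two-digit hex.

94 EF 7F B3 5D F3

Two's complement of -13891207696492 in 48 bits: 13891207696492 = 0x0CA24C80106C; invert → 0xF35DB37FEF93; add 1 → 0xF35DB37FEF94.
Split into bytes (most-significant first): F3 5D B3 7F EF 94.
In little-endian order the low byte comes first in memory.
So at ascending addresses the bytes are 94 EF 7F B3 5D F3.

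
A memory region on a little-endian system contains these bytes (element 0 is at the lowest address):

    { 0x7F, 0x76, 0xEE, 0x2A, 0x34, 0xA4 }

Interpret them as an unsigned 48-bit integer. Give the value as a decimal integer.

180543965525631

In little-endian order the low byte comes first in memory.
Reassemble most-significant byte first: A4 34 2A EE 76 7F → 0xA4342AEE767F.
0xA4342AEE767F = 180543965525631.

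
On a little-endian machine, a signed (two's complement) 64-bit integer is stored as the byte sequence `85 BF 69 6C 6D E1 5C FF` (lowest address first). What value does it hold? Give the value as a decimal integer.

Little-endian stores the least-significant byte at the lowest address.
Reassemble most-significant byte first: FF 5C E1 6D 6C 69 BF 85 → 0xFF5CE16D6C69BF85.
Top bit is set, so as a signed 64-bit value this is 0xFF5CE16D6C69BF85 − 2^64 = -45914036093993083.

-45914036093993083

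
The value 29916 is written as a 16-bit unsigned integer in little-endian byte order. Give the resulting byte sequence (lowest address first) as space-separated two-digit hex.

DC 74

29916 in hexadecimal, padded to 16 bits, is 0x74DC.
Split into bytes (most-significant first): 74 DC.
Little-endian stores the least-significant byte at the lowest address.
So at ascending addresses the bytes are DC 74.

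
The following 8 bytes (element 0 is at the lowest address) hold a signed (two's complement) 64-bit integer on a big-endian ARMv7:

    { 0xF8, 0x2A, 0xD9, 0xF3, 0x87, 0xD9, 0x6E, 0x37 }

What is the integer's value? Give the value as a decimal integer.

Big-endian: lowest address holds the most-significant byte.
The bytes are already most-significant first: 0xF82AD9F387D96E37.
Top bit is set, so as a signed 64-bit value this is 0xF82AD9F387D96E37 − 2^64 = -564399163302121929.

-564399163302121929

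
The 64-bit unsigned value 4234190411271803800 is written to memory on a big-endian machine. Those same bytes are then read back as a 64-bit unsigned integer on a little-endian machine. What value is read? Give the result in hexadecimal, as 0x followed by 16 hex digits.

4234190411271803800 in 64-bit hexadecimal is 0x3AC2DDBECF389398.
Stored big-endian, the bytes at ascending addresses are 3A C2 DD BE CF 38 93 98.
Read back as little-endian, the first byte is least significant, giving 0x989338CFBEDDC23A.

0x989338CFBEDDC23A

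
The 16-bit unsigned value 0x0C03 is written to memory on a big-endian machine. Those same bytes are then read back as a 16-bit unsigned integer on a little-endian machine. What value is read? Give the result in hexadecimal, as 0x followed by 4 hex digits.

Stored big-endian, the bytes at ascending addresses are 0C 03.
Read back as little-endian, the first byte is least significant, giving 0x030C.

0x030C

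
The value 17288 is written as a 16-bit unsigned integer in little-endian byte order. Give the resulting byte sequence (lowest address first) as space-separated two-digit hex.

88 43

17288 in hexadecimal, padded to 16 bits, is 0x4388.
Split into bytes (most-significant first): 43 88.
In little-endian order the low byte comes first in memory.
So at ascending addresses the bytes are 88 43.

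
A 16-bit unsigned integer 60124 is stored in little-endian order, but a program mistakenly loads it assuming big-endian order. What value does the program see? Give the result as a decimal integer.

60124 in 16-bit hexadecimal is 0xEADC.
Stored little-endian, the bytes at ascending addresses are DC EA.
Read back as big-endian, the last byte is least significant, giving 0xDCEA.
0xDCEA = 56554.

56554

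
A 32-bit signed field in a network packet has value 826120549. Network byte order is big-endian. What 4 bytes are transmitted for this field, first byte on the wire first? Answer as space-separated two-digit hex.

826120549 in hexadecimal, padded to 32 bits, is 0x313D9965.
Split into bytes (most-significant first): 31 3D 99 65.
In big-endian order the high byte comes first in memory.
So the memory order matches the most-significant-first order: 31 3D 99 65.

31 3D 99 65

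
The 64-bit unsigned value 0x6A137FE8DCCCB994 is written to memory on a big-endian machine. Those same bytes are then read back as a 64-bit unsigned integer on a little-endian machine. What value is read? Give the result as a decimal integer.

10716822037470319466

Stored big-endian, the bytes at ascending addresses are 6A 13 7F E8 DC CC B9 94.
Read back as little-endian, the first byte is least significant, giving 0x94B9CCDCE87F136A.
0x94B9CCDCE87F136A = 10716822037470319466.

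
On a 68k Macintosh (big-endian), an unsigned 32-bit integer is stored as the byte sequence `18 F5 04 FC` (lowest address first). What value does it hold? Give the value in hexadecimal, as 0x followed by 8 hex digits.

0x18F504FC

Big-endian: lowest address holds the most-significant byte.
The bytes are already most-significant first: 0x18F504FC.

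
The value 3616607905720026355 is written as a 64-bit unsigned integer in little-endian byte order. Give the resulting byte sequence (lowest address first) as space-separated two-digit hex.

3616607905720026355 in hexadecimal, padded to 64 bits, is 0x3230C5BA884FC4F3.
Split into bytes (most-significant first): 32 30 C5 BA 88 4F C4 F3.
Little-endian stores the least-significant byte at the lowest address.
So at ascending addresses the bytes are F3 C4 4F 88 BA C5 30 32.

F3 C4 4F 88 BA C5 30 32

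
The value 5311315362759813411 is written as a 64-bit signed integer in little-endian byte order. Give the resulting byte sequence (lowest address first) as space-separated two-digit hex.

5311315362759813411 in hexadecimal, padded to 64 bits, is 0x49B5952E8F5FA923.
Split into bytes (most-significant first): 49 B5 95 2E 8F 5F A9 23.
Little-endian: lowest address holds the least-significant byte.
So at ascending addresses the bytes are 23 A9 5F 8F 2E 95 B5 49.

23 A9 5F 8F 2E 95 B5 49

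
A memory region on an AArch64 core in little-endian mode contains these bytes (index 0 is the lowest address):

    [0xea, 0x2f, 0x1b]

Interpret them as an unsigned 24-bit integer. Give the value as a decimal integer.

1781738

Little-endian stores the least-significant byte at the lowest address.
Reassemble most-significant byte first: 1B 2F EA → 0x1B2FEA.
0x1B2FEA = 1781738.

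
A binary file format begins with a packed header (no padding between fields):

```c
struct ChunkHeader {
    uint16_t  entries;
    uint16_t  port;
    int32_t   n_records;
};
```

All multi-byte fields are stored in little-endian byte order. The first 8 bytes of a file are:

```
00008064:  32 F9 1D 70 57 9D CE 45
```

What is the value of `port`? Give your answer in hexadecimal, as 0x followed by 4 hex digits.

0x701D

`port` follows `entries` (2 bytes), so it starts at byte offset 2 and occupies 2 bytes.
Bytes at offsets 2..3: 1D 70.
In little-endian order the low byte comes first in memory.
Reassemble most-significant byte first: 70 1D → 0x701D.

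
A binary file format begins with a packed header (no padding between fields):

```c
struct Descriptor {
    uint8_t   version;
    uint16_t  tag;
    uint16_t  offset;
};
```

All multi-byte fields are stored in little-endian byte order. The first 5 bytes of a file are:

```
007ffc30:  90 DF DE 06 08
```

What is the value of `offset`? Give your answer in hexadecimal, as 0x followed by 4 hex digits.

`offset` follows `version` (1 B), `tag` (2 B), so it starts at offset 1 + 2 = 3 and occupies 2 bytes.
Bytes at offsets 3..4: 06 08.
Little-endian stores the least-significant byte at the lowest address.
Reassemble most-significant byte first: 08 06 → 0x0806.

0x0806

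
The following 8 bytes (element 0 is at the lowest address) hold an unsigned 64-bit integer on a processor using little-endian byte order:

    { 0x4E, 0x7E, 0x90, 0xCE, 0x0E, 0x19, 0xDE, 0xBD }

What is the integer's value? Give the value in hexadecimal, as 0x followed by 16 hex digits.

Little-endian: lowest address holds the least-significant byte.
Reassemble most-significant byte first: BD DE 19 0E CE 90 7E 4E → 0xBDDE190ECE907E4E.

0xBDDE190ECE907E4E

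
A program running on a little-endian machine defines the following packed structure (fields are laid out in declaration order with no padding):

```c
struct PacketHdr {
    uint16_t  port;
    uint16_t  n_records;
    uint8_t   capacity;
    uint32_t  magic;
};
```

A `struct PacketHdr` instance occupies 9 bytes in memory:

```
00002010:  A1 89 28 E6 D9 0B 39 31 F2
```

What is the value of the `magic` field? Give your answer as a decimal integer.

`magic` follows `port` (2 B), `n_records` (2 B), `capacity` (1 B), so it starts at offset 2 + 2 + 1 = 5 and occupies 4 bytes.
Bytes at offsets 5..8: 0B 39 31 F2.
Little-endian stores the least-significant byte at the lowest address.
Reassemble most-significant byte first: F2 31 39 0B → 0xF231390B.
0xF231390B = 4063312139.

4063312139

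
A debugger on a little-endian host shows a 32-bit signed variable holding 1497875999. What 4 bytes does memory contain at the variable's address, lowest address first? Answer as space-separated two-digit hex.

1F C6 47 59

1497875999 in hexadecimal, padded to 32 bits, is 0x5947C61F.
Split into bytes (most-significant first): 59 47 C6 1F.
Little-endian: lowest address holds the least-significant byte.
So at ascending addresses the bytes are 1F C6 47 59.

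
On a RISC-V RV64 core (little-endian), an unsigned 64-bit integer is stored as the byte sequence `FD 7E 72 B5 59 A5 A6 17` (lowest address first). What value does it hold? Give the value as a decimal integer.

1704231313721163517

Little-endian stores the least-significant byte at the lowest address.
Reassemble most-significant byte first: 17 A6 A5 59 B5 72 7E FD → 0x17A6A559B5727EFD.
0x17A6A559B5727EFD = 1704231313721163517.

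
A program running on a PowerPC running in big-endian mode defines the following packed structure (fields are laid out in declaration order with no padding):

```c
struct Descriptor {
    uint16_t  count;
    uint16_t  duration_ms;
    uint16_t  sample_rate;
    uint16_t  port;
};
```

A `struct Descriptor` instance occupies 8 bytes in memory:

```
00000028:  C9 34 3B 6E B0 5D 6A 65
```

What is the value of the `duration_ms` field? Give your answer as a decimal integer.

`duration_ms` follows `count` (2 bytes), so it starts at byte offset 2 and occupies 2 bytes.
Bytes at offsets 2..3: 3B 6E.
Big-endian stores the most-significant byte at the lowest address.
The bytes are already most-significant first: 0x3B6E.
0x3B6E = 15214.

15214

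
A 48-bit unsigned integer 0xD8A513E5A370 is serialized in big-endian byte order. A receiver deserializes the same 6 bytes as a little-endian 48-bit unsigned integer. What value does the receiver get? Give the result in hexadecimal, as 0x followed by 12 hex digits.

Stored big-endian, the bytes at ascending addresses are D8 A5 13 E5 A3 70.
Read back as little-endian, the first byte is least significant, giving 0x70A3E513A5D8.

0x70A3E513A5D8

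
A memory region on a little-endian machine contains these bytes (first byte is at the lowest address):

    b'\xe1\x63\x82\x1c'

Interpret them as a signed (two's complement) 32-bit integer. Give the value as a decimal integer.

Little-endian: lowest address holds the least-significant byte.
Reassemble most-significant byte first: 1C 82 63 E1 → 0x1C8263E1.
0x1C8263E1 = 478307297.

478307297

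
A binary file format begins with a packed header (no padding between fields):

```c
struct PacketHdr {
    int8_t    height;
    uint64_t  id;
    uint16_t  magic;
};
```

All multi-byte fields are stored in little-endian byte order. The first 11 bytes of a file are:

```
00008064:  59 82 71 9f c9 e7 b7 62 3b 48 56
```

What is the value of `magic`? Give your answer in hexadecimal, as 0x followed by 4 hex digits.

0x5648

`magic` follows `height` (1 B), `id` (8 B), so it starts at offset 1 + 8 = 9 and occupies 2 bytes.
Bytes at offsets 9..10: 48 56.
Little-endian stores the least-significant byte at the lowest address.
Reassemble most-significant byte first: 56 48 → 0x5648.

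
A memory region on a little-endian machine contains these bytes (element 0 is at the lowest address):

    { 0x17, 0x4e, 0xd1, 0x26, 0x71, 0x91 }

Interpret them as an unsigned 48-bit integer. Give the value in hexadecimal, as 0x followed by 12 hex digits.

0x917126D14E17

Little-endian stores the least-significant byte at the lowest address.
Reassemble most-significant byte first: 91 71 26 D1 4E 17 → 0x917126D14E17.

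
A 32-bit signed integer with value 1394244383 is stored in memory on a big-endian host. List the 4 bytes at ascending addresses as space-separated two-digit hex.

1394244383 in hexadecimal, padded to 32 bits, is 0x531A7B1F.
Split into bytes (most-significant first): 53 1A 7B 1F.
Big-endian: lowest address holds the most-significant byte.
So the memory order matches the most-significant-first order: 53 1A 7B 1F.

53 1A 7B 1F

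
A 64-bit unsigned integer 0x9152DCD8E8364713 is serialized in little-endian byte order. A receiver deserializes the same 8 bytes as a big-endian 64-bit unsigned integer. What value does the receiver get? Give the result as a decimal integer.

1389139383765717649

Stored little-endian, the bytes at ascending addresses are 13 47 36 E8 D8 DC 52 91.
Read back as big-endian, the last byte is least significant, giving 0x134736E8D8DC5291.
0x134736E8D8DC5291 = 1389139383765717649.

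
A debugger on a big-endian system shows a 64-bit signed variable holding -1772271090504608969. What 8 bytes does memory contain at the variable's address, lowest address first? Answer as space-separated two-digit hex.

Two's complement of -1772271090504608969 in 64 bits: 1772271090504608969 = 0x18985F2ABB38ACC9; invert → 0xE767A0D544C75336; add 1 → 0xE767A0D544C75337.
Split into bytes (most-significant first): E7 67 A0 D5 44 C7 53 37.
In big-endian order the high byte comes first in memory.
So the memory order matches the most-significant-first order: E7 67 A0 D5 44 C7 53 37.

E7 67 A0 D5 44 C7 53 37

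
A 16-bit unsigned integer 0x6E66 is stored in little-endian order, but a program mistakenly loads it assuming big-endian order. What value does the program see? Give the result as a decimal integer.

26222

Stored little-endian, the bytes at ascending addresses are 66 6E.
Read back as big-endian, the last byte is least significant, giving 0x666E.
0x666E = 26222.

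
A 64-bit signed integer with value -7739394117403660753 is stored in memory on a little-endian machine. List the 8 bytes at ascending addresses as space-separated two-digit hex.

Two's complement of -7739394117403660753 in 64 bits: 7739394117403660753 = 0x6B67D9F1D897D1D1; invert → 0x9498260E27682E2E; add 1 → 0x9498260E27682E2F.
Split into bytes (most-significant first): 94 98 26 0E 27 68 2E 2F.
Little-endian stores the least-significant byte at the lowest address.
So at ascending addresses the bytes are 2F 2E 68 27 0E 26 98 94.

2F 2E 68 27 0E 26 98 94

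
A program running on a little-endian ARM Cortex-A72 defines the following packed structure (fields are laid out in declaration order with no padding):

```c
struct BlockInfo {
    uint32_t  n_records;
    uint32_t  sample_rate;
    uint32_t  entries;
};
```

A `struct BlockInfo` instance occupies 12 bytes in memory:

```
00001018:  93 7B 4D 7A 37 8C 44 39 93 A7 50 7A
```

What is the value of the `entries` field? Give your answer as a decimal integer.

`entries` follows `n_records` (4 B), `sample_rate` (4 B), so it starts at offset 4 + 4 = 8 and occupies 4 bytes.
Bytes at offsets 8..11: 93 A7 50 7A.
In little-endian order the low byte comes first in memory.
Reassemble most-significant byte first: 7A 50 A7 93 → 0x7A50A793.
0x7A50A793 = 2052106131.

2052106131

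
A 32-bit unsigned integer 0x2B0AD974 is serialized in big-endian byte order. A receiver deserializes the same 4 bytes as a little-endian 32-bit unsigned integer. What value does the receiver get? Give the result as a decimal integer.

1960380971

Stored big-endian, the bytes at ascending addresses are 2B 0A D9 74.
Read back as little-endian, the first byte is least significant, giving 0x74D90A2B.
0x74D90A2B = 1960380971.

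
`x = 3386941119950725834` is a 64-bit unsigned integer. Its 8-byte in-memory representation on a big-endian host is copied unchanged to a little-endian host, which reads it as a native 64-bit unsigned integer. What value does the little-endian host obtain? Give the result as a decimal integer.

14601466008302845999

3386941119950725834 in 64-bit hexadecimal is 0x2F00D500F9D3A2CA.
Stored big-endian, the bytes at ascending addresses are 2F 00 D5 00 F9 D3 A2 CA.
Read back as little-endian, the first byte is least significant, giving 0xCAA2D3F900D5002F.
0xCAA2D3F900D5002F = 14601466008302845999.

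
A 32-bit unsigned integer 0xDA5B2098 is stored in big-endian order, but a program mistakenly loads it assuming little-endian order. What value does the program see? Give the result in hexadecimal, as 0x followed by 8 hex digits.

Stored big-endian, the bytes at ascending addresses are DA 5B 20 98.
Read back as little-endian, the first byte is least significant, giving 0x98205BDA.

0x98205BDA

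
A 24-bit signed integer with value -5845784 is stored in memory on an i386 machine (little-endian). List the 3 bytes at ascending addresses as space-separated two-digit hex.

E8 CC A6

Two's complement of -5845784 in 24 bits: 5845784 = 0x593318; invert → 0xA6CCE7; add 1 → 0xA6CCE8.
Split into bytes (most-significant first): A6 CC E8.
Little-endian stores the least-significant byte at the lowest address.
So at ascending addresses the bytes are E8 CC A6.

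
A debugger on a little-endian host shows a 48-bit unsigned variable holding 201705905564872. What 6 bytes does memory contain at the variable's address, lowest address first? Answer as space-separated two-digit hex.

C8 AC D9 50 73 B7

201705905564872 in hexadecimal, padded to 48 bits, is 0xB77350D9ACC8.
Split into bytes (most-significant first): B7 73 50 D9 AC C8.
Little-endian stores the least-significant byte at the lowest address.
So at ascending addresses the bytes are C8 AC D9 50 73 B7.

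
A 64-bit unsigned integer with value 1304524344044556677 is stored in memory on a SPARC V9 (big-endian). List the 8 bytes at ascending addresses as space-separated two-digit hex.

12 1A 99 FA AF A0 11 85

1304524344044556677 in hexadecimal, padded to 64 bits, is 0x121A99FAAFA01185.
Split into bytes (most-significant first): 12 1A 99 FA AF A0 11 85.
Big-endian stores the most-significant byte at the lowest address.
So the memory order matches the most-significant-first order: 12 1A 99 FA AF A0 11 85.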